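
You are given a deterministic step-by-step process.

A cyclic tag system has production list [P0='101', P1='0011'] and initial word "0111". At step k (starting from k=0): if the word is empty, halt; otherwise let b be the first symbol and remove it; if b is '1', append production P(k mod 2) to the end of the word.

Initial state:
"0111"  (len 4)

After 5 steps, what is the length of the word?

k=0  "0111"  (len 4)
k=1  "111"  (len 3)
k=2  "110011"  (len 6)
k=3  "10011101"  (len 8)
k=4  "00111010011"  (len 11)
k=5  "0111010011"  (len 10)

10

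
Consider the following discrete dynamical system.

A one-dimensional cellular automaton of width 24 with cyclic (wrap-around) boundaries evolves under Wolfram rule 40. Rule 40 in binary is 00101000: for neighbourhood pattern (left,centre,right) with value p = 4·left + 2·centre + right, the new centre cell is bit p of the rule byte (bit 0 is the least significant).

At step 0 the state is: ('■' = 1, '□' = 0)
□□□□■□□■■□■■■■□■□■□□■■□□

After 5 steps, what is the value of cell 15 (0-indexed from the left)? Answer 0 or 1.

0) □□□□■□□■■□■■■■□■□■□□■■□□
1) □□□□□□□■□■■□□□■□■□□□■□□□
2) □□□□□□□□■■□□□□□■□□□□□□□□
3) □□□□□□□□■□□□□□□□□□□□□□□□
4) □□□□□□□□□□□□□□□□□□□□□□□□
5) □□□□□□□□□□□□□□□□□□□□□□□□

0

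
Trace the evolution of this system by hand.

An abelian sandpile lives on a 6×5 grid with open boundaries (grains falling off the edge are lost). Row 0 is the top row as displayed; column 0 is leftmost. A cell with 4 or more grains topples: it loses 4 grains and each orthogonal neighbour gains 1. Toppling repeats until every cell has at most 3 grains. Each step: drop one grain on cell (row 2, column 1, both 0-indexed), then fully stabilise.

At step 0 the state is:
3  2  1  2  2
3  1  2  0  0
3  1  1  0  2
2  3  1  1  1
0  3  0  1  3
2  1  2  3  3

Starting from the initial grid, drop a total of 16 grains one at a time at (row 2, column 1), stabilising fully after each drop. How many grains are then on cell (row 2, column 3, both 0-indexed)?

[0] 3  2  1  2  2
3  1  2  0  0
3  1  1  0  2
2  3  1  1  1
0  3  0  1  3
2  1  2  3  3
[1] 3  2  1  2  2
3  1  2  0  0
3  2  1  0  2
2  3  1  1  1
0  3  0  1  3
2  1  2  3  3
[2] 3  2  1  2  2
3  1  2  0  0
3  3  1  0  2
2  3  1  1  1
0  3  0  1  3
2  1  2  3  3
[3] 0  3  1  2  2
1  3  2  0  0
2  2  2  0  2
0  2  2  1  1
2  0  1  1  3
2  2  2  3  3
[4] 0  3  1  2  2
1  3  2  0  0
2  3  2  0  2
0  2  2  1  1
2  0  1  1  3
2  2  2  3  3
[5] 1  0  2  2  2
2  1  3  0  0
3  1  3  0  2
0  3  2  1  1
2  0  1  1  3
2  2  2  3  3
[6] 1  0  2  2  2
2  1  3  0  0
3  2  3  0  2
0  3  2  1  1
2  0  1  1  3
2  2  2  3  3
[7] 1  0  2  2  2
2  1  3  0  0
3  3  3  0  2
0  3  2  1  1
2  0  1  1  3
2  2  2  3  3
[8] 1  0  3  2  2
3  3  0  1  0
0  3  2  1  2
2  1  0  2  1
2  1  2  1  3
2  2  2  3  3
[9] 2  1  3  2  2
0  1  1  1  0
2  1  3  1  2
2  2  0  2  1
2  1  2  1  3
2  2  2  3  3
[10] 2  1  3  2  2
0  1  1  1  0
2  2  3  1  2
2  2  0  2  1
2  1  2  1  3
2  2  2  3  3
[11] 2  1  3  2  2
0  1  1  1  0
2  3  3  1  2
2  2  0  2  1
2  1  2  1  3
2  2  2  3  3
[12] 2  1  3  2  2
0  2  2  1  0
3  1  0  2  2
2  3  1  2  1
2  1  2  1  3
2  2  2  3  3
[13] 2  1  3  2  2
0  2  2  1  0
3  2  0  2  2
2  3  1  2  1
2  1  2  1  3
2  2  2  3  3
[14] 2  1  3  2  2
0  2  2  1  0
3  3  0  2  2
2  3  1  2  1
2  1  2  1  3
2  2  2  3  3
[15] 2  1  3  2  2
1  3  2  1  0
1  2  1  2  2
0  1  2  2  1
3  2  2  1  3
2  2  2  3  3
[16] 2  1  3  2  2
1  3  2  1  0
1  3  1  2  2
0  1  2  2  1
3  2  2  1  3
2  2  2  3  3

2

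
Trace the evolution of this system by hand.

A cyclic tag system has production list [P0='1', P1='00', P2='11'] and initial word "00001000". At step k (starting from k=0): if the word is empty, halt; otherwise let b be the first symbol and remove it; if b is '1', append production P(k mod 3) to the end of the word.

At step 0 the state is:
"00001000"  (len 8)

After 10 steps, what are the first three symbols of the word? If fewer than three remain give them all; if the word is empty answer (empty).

(empty)

[0] "00001000"  (len 8)
[1] "0001000"  (len 7)
[2] "001000"  (len 6)
[3] "01000"  (len 5)
[4] "1000"  (len 4)
[5] "00000"  (len 5)
[6] "0000"  (len 4)
[7] "000"  (len 3)
[8] "00"  (len 2)
[9] "0"  (len 1)
[10] (halted — word empty)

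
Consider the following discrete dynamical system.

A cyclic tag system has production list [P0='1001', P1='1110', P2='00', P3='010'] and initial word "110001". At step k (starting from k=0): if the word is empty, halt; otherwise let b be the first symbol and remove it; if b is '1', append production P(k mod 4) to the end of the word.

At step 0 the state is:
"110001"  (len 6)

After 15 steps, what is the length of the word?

20

0) "110001"  (len 6)
1) "100011001"  (len 9)
2) "000110011110"  (len 12)
3) "00110011110"  (len 11)
4) "0110011110"  (len 10)
5) "110011110"  (len 9)
6) "100111101110"  (len 12)
7) "0011110111000"  (len 13)
8) "011110111000"  (len 12)
9) "11110111000"  (len 11)
10) "11101110001110"  (len 14)
11) "110111000111000"  (len 15)
12) "10111000111000010"  (len 17)
13) "01110001110000101001"  (len 20)
14) "1110001110000101001"  (len 19)
15) "11000111000010100100"  (len 20)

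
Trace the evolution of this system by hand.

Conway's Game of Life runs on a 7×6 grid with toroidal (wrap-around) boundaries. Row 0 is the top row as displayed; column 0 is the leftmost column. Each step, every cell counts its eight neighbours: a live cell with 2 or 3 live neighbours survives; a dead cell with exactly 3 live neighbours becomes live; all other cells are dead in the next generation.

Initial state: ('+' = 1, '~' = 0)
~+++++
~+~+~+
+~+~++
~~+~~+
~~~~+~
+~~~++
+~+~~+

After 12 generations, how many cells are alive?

t=0: ~+++++
~+~+~+
+~+~++
~~+~~+
~~~~+~
+~~~++
+~+~~+
t=1: ~~~~~~
~~~~~~
~~+~~~
++~~~~
+~~++~
++~++~
~~+~~~
t=2: ~~~~~~
~~~~~~
~+~~~~
++++~+
~~~++~
++~~+~
~+++~~
t=3: ~~+~~~
~~~~~~
~+~~~~
++~+~+
~~~~~~
++~~++
++++~~
t=4: ~~++~~
~~~~~~
~++~~~
+++~~~
~~+~~~
~~~+++
~~~++~
t=5: ~~+++~
~+~+~~
+~+~~~
+~~+~~
+~+~++
~~+~~+
~~~~~+
t=6: ~~+++~
~+~~+~
+~++~~
+~+++~
+~+~+~
~+~+~~
~~+~~+
t=7: ~++~++
~+~~++
+~~~~~
+~~~+~
+~~~+~
++~+++
~+~~~~
t=8: ~+++++
~++++~
++~~+~
++~~~~
~~~~~~
~++++~
~~~~~~
t=9: ++~~~+
~~~~~~
~~~~+~
++~~~+
+~~+~~
~~++~~
+~~~~+
t=10: ~+~~~+
+~~~~+
+~~~~+
++~~++
+~~+++
++++++
~~+~++
t=11: ~+~~~~
~+~~+~
~~~~~~
~+~+~~
~~~~~~
~~~~~~
~~~~~~
t=12: ~~~~~~
~~~~~~
~~+~~~
~~~~~~
~~~~~~
~~~~~~
~~~~~~

1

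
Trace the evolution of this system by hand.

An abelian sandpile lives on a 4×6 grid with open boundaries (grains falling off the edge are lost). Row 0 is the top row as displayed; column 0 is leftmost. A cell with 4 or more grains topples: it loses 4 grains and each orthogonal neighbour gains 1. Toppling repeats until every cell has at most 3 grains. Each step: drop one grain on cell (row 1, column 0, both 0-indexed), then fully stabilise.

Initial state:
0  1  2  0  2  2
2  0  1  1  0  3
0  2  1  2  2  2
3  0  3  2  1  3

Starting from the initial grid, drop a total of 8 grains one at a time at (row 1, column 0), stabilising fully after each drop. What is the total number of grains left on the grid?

41

0) 0  1  2  0  2  2
2  0  1  1  0  3
0  2  1  2  2  2
3  0  3  2  1  3
1) 0  1  2  0  2  2
3  0  1  1  0  3
0  2  1  2  2  2
3  0  3  2  1  3
2) 1  1  2  0  2  2
0  1  1  1  0  3
1  2  1  2  2  2
3  0  3  2  1  3
3) 1  1  2  0  2  2
1  1  1  1  0  3
1  2  1  2  2  2
3  0  3  2  1  3
4) 1  1  2  0  2  2
2  1  1  1  0  3
1  2  1  2  2  2
3  0  3  2  1  3
5) 1  1  2  0  2  2
3  1  1  1  0  3
1  2  1  2  2  2
3  0  3  2  1  3
6) 2  1  2  0  2  2
0  2  1  1  0  3
2  2  1  2  2  2
3  0  3  2  1  3
7) 2  1  2  0  2  2
1  2  1  1  0  3
2  2  1  2  2  2
3  0  3  2  1  3
8) 2  1  2  0  2  2
2  2  1  1  0  3
2  2  1  2  2  2
3  0  3  2  1  3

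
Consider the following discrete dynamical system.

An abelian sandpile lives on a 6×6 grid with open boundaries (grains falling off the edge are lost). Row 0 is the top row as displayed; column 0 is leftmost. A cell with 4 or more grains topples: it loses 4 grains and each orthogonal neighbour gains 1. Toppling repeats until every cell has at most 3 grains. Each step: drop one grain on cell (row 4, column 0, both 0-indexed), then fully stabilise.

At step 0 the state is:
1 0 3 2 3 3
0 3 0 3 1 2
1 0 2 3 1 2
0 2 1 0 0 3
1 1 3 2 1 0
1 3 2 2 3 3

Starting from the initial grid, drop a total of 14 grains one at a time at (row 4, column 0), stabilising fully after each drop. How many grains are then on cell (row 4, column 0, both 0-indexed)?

3

gen 0: 1 0 3 2 3 3
0 3 0 3 1 2
1 0 2 3 1 2
0 2 1 0 0 3
1 1 3 2 1 0
1 3 2 2 3 3
gen 1: 1 0 3 2 3 3
0 3 0 3 1 2
1 0 2 3 1 2
0 2 1 0 0 3
2 1 3 2 1 0
1 3 2 2 3 3
gen 2: 1 0 3 2 3 3
0 3 0 3 1 2
1 0 2 3 1 2
0 2 1 0 0 3
3 1 3 2 1 0
1 3 2 2 3 3
gen 3: 1 0 3 2 3 3
0 3 0 3 1 2
1 0 2 3 1 2
1 2 1 0 0 3
0 2 3 2 1 0
2 3 2 2 3 3
gen 4: 1 0 3 2 3 3
0 3 0 3 1 2
1 0 2 3 1 2
1 2 1 0 0 3
1 2 3 2 1 0
2 3 2 2 3 3
gen 5: 1 0 3 2 3 3
0 3 0 3 1 2
1 0 2 3 1 2
1 2 1 0 0 3
2 2 3 2 1 0
2 3 2 2 3 3
gen 6: 1 0 3 2 3 3
0 3 0 3 1 2
1 0 2 3 1 2
1 2 1 0 0 3
3 2 3 2 1 0
2 3 2 2 3 3
gen 7: 1 0 3 2 3 3
0 3 0 3 1 2
1 0 2 3 1 2
2 2 1 0 0 3
0 3 3 2 1 0
3 3 2 2 3 3
gen 8: 1 0 3 2 3 3
0 3 0 3 1 2
1 0 2 3 1 2
2 2 1 0 0 3
1 3 3 2 1 0
3 3 2 2 3 3
gen 9: 1 0 3 2 3 3
0 3 0 3 1 2
1 0 2 3 1 2
2 2 1 0 0 3
2 3 3 2 1 0
3 3 2 2 3 3
gen 10: 1 0 3 2 3 3
0 3 0 3 1 2
1 0 2 3 1 2
2 2 1 0 0 3
3 3 3 2 1 0
3 3 2 2 3 3
gen 11: 1 0 3 2 3 3
0 3 0 3 1 2
1 0 2 3 1 2
3 3 2 0 0 3
2 2 1 3 1 0
1 2 0 3 3 3
gen 12: 1 0 3 2 3 3
0 3 0 3 1 2
1 0 2 3 1 2
3 3 2 0 0 3
3 2 1 3 1 0
1 2 0 3 3 3
gen 13: 1 0 3 2 3 3
0 3 0 3 1 2
2 1 2 3 1 2
1 1 3 0 0 3
2 0 2 3 1 0
2 3 0 3 3 3
gen 14: 1 0 3 2 3 3
0 3 0 3 1 2
2 1 2 3 1 2
1 1 3 0 0 3
3 0 2 3 1 0
2 3 0 3 3 3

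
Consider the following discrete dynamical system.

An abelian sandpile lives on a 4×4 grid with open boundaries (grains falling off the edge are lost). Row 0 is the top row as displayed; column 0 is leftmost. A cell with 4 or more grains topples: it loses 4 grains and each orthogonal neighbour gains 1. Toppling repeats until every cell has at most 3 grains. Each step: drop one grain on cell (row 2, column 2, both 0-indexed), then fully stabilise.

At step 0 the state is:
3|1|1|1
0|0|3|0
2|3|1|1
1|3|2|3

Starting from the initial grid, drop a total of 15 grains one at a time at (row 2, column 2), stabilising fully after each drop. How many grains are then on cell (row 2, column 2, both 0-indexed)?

3

k=0  3|1|1|1
0|0|3|0
2|3|1|1
1|3|2|3
k=1  3|1|1|1
0|0|3|0
2|3|2|1
1|3|2|3
k=2  3|1|1|1
0|0|3|0
2|3|3|1
1|3|2|3
k=3  3|1|2|1
0|2|0|1
3|1|3|3
2|1|1|0
k=4  3|1|2|1
0|2|1|2
3|2|1|0
2|1|2|1
k=5  3|1|2|1
0|2|1|2
3|2|2|0
2|1|2|1
k=6  3|1|2|1
0|2|1|2
3|2|3|0
2|1|2|1
k=7  3|1|2|1
0|2|2|2
3|3|0|1
2|1|3|1
k=8  3|1|2|1
0|2|2|2
3|3|1|1
2|1|3|1
k=9  3|1|2|1
0|2|2|2
3|3|2|1
2|1|3|1
k=10  3|1|2|1
0|2|2|2
3|3|3|1
2|1|3|1
k=11  3|1|2|1
1|3|3|2
0|1|2|2
3|3|0|2
k=12  3|1|2|1
1|3|3|2
0|1|3|2
3|3|0|2
k=13  3|2|3|1
2|0|1|3
0|3|1|3
3|3|1|2
k=14  3|2|3|1
2|0|1|3
0|3|2|3
3|3|1|2
k=15  3|2|3|1
2|0|1|3
0|3|3|3
3|3|1|2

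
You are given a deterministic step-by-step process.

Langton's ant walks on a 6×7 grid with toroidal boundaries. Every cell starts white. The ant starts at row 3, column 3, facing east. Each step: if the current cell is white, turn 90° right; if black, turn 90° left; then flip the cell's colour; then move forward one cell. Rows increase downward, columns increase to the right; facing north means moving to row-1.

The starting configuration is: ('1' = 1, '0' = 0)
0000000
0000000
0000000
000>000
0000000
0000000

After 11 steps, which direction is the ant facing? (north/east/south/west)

north

gen 0: 0000000
0000000
0000000
000>000
0000000
0000000
gen 1: 0000000
0000000
0000000
0001000
000v000
0000000
gen 2: 0000000
0000000
0000000
0001000
00<1000
0000000
gen 3: 0000000
0000000
0000000
00^1000
0011000
0000000
gen 4: 0000000
0000000
0000000
001>000
0011000
0000000
gen 5: 0000000
0000000
000^000
0010000
0011000
0000000
gen 6: 0000000
0000000
0001>00
0010000
0011000
0000000
gen 7: 0000000
0000000
0001100
0010v00
0011000
0000000
gen 8: 0000000
0000000
0001100
001<100
0011000
0000000
gen 9: 0000000
0000000
000^100
0011100
0011000
0000000
gen 10: 0000000
0000000
00<0100
0011100
0011000
0000000
gen 11: 0000000
00^0000
0010100
0011100
0011000
0000000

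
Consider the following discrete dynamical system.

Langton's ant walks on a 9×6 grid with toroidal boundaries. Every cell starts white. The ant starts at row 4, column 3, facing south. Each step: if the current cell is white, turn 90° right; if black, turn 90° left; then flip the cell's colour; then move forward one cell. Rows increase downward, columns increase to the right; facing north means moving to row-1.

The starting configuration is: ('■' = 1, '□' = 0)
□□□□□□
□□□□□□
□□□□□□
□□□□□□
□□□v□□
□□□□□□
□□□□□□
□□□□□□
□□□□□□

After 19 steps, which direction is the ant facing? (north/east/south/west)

0) □□□□□□
□□□□□□
□□□□□□
□□□□□□
□□□v□□
□□□□□□
□□□□□□
□□□□□□
□□□□□□
1) □□□□□□
□□□□□□
□□□□□□
□□□□□□
□□<■□□
□□□□□□
□□□□□□
□□□□□□
□□□□□□
2) □□□□□□
□□□□□□
□□□□□□
□□^□□□
□□■■□□
□□□□□□
□□□□□□
□□□□□□
□□□□□□
3) □□□□□□
□□□□□□
□□□□□□
□□■>□□
□□■■□□
□□□□□□
□□□□□□
□□□□□□
□□□□□□
4) □□□□□□
□□□□□□
□□□□□□
□□■■□□
□□■v□□
□□□□□□
□□□□□□
□□□□□□
□□□□□□
5) □□□□□□
□□□□□□
□□□□□□
□□■■□□
□□■□>□
□□□□□□
□□□□□□
□□□□□□
□□□□□□
6) □□□□□□
□□□□□□
□□□□□□
□□■■□□
□□■□■□
□□□□v□
□□□□□□
□□□□□□
□□□□□□
7) □□□□□□
□□□□□□
□□□□□□
□□■■□□
□□■□■□
□□□<■□
□□□□□□
□□□□□□
□□□□□□
8) □□□□□□
□□□□□□
□□□□□□
□□■■□□
□□■^■□
□□□■■□
□□□□□□
□□□□□□
□□□□□□
9) □□□□□□
□□□□□□
□□□□□□
□□■■□□
□□■■>□
□□□■■□
□□□□□□
□□□□□□
□□□□□□
10) □□□□□□
□□□□□□
□□□□□□
□□■■^□
□□■■□□
□□□■■□
□□□□□□
□□□□□□
□□□□□□
11) □□□□□□
□□□□□□
□□□□□□
□□■■■>
□□■■□□
□□□■■□
□□□□□□
□□□□□□
□□□□□□
12) □□□□□□
□□□□□□
□□□□□□
□□■■■■
□□■■□v
□□□■■□
□□□□□□
□□□□□□
□□□□□□
13) □□□□□□
□□□□□□
□□□□□□
□□■■■■
□□■■<■
□□□■■□
□□□□□□
□□□□□□
□□□□□□
14) □□□□□□
□□□□□□
□□□□□□
□□■■^■
□□■■■■
□□□■■□
□□□□□□
□□□□□□
□□□□□□
15) □□□□□□
□□□□□□
□□□□□□
□□■<□■
□□■■■■
□□□■■□
□□□□□□
□□□□□□
□□□□□□
16) □□□□□□
□□□□□□
□□□□□□
□□■□□■
□□■v■■
□□□■■□
□□□□□□
□□□□□□
□□□□□□
17) □□□□□□
□□□□□□
□□□□□□
□□■□□■
□□■□>■
□□□■■□
□□□□□□
□□□□□□
□□□□□□
18) □□□□□□
□□□□□□
□□□□□□
□□■□^■
□□■□□■
□□□■■□
□□□□□□
□□□□□□
□□□□□□
19) □□□□□□
□□□□□□
□□□□□□
□□■□■>
□□■□□■
□□□■■□
□□□□□□
□□□□□□
□□□□□□

east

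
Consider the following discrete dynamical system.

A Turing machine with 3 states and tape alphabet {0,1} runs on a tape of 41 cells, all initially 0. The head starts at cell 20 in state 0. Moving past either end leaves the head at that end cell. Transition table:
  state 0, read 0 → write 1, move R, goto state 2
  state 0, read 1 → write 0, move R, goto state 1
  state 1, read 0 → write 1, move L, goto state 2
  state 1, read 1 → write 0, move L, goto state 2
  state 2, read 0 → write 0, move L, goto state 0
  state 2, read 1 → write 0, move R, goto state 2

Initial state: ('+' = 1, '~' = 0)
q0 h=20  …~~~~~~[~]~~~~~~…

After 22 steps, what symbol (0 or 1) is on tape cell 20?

gen 0: q0 h=20  …~~~~~~[~]~~~~~~…
gen 1: q2 h=21  …~~~~~+[~]~~~~~~…
gen 2: q0 h=20  …~~~~~~[+]~~~~~~…
gen 3: q1 h=21  …~~~~~~[~]~~~~~~…
gen 4: q2 h=20  …~~~~~~[~]+~~~~~…
gen 5: q0 h=19  …~~~~~~[~]~+~~~~…
gen 6: q2 h=20  …~~~~~+[~]+~~~~~…
gen 7: q0 h=19  …~~~~~~[+]~+~~~~…
gen 8: q1 h=20  …~~~~~~[~]+~~~~~…
gen 9: q2 h=19  …~~~~~~[~]++~~~~…
gen 10: q0 h=18  …~~~~~~[~]~++~~~…
gen 11: q2 h=19  …~~~~~+[~]++~~~~…
gen 12: q0 h=18  …~~~~~~[+]~++~~~…
gen 13: q1 h=19  …~~~~~~[~]++~~~~…
gen 14: q2 h=18  …~~~~~~[~]+++~~~…
gen 15: q0 h=17  …~~~~~~[~]~+++~~…
gen 16: q2 h=18  …~~~~~+[~]+++~~~…
gen 17: q0 h=17  …~~~~~~[+]~+++~~…
gen 18: q1 h=18  …~~~~~~[~]+++~~~…
gen 19: q2 h=17  …~~~~~~[~]++++~~…
gen 20: q0 h=16  …~~~~~~[~]~++++~…
gen 21: q2 h=17  …~~~~~+[~]++++~~…
gen 22: q0 h=16  …~~~~~~[+]~++++~…

1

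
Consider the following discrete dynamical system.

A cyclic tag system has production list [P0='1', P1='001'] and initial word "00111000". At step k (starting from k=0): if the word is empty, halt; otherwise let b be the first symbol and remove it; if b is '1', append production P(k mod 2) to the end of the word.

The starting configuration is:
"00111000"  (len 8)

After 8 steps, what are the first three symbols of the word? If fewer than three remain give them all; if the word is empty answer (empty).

100

0) "00111000"  (len 8)
1) "0111000"  (len 7)
2) "111000"  (len 6)
3) "110001"  (len 6)
4) "10001001"  (len 8)
5) "00010011"  (len 8)
6) "0010011"  (len 7)
7) "010011"  (len 6)
8) "10011"  (len 5)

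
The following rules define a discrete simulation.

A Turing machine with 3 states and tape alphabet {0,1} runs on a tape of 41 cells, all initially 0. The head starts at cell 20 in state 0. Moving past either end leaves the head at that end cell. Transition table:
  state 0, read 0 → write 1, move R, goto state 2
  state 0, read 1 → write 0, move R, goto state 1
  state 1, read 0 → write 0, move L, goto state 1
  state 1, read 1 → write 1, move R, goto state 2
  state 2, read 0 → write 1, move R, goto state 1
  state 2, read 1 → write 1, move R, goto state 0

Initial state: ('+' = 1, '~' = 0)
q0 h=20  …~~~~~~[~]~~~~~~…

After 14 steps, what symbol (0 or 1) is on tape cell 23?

0) q0 h=20  …~~~~~~[~]~~~~~~…
1) q2 h=21  …~~~~~+[~]~~~~~~…
2) q1 h=22  …~~~~++[~]~~~~~~…
3) q1 h=21  …~~~~~+[+]~~~~~~…
4) q2 h=22  …~~~~++[~]~~~~~~…
5) q1 h=23  …~~~+++[~]~~~~~~…
6) q1 h=22  …~~~~++[+]~~~~~~…
7) q2 h=23  …~~~+++[~]~~~~~~…
8) q1 h=24  …~~++++[~]~~~~~~…
9) q1 h=23  …~~~+++[+]~~~~~~…
10) q2 h=24  …~~++++[~]~~~~~~…
11) q1 h=25  …~+++++[~]~~~~~~…
12) q1 h=24  …~~++++[+]~~~~~~…
13) q2 h=25  …~+++++[~]~~~~~~…
14) q1 h=26  …++++++[~]~~~~~~…

1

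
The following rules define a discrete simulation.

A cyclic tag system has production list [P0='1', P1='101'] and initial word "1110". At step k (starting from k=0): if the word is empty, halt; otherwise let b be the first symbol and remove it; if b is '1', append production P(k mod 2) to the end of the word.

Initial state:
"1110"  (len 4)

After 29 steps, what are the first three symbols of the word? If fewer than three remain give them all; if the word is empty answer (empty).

step 0: "1110"  (len 4)
step 1: "1101"  (len 4)
step 2: "101101"  (len 6)
step 3: "011011"  (len 6)
step 4: "11011"  (len 5)
step 5: "10111"  (len 5)
step 6: "0111101"  (len 7)
step 7: "111101"  (len 6)
step 8: "11101101"  (len 8)
step 9: "11011011"  (len 8)
step 10: "1011011101"  (len 10)
step 11: "0110111011"  (len 10)
step 12: "110111011"  (len 9)
step 13: "101110111"  (len 9)
step 14: "01110111101"  (len 11)
step 15: "1110111101"  (len 10)
step 16: "110111101101"  (len 12)
step 17: "101111011011"  (len 12)
step 18: "01111011011101"  (len 14)
step 19: "1111011011101"  (len 13)
step 20: "111011011101101"  (len 15)
step 21: "110110111011011"  (len 15)
step 22: "10110111011011101"  (len 17)
step 23: "01101110110111011"  (len 17)
step 24: "1101110110111011"  (len 16)
step 25: "1011101101110111"  (len 16)
step 26: "011101101110111101"  (len 18)
step 27: "11101101110111101"  (len 17)
step 28: "1101101110111101101"  (len 19)
step 29: "1011011101111011011"  (len 19)

101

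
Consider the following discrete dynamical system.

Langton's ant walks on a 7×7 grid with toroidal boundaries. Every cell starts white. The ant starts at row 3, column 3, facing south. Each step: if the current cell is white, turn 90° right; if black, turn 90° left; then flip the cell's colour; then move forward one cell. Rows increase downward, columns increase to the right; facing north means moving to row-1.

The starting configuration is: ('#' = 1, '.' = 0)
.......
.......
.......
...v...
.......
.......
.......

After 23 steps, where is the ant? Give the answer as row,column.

2,5

0) .......
.......
.......
...v...
.......
.......
.......
1) .......
.......
.......
..<#...
.......
.......
.......
2) .......
.......
..^....
..##...
.......
.......
.......
3) .......
.......
..#>...
..##...
.......
.......
.......
4) .......
.......
..##...
..#v...
.......
.......
.......
5) .......
.......
..##...
..#.>..
.......
.......
.......
6) .......
.......
..##...
..#.#..
....v..
.......
.......
7) .......
.......
..##...
..#.#..
...<#..
.......
.......
8) .......
.......
..##...
..#^#..
...##..
.......
.......
9) .......
.......
..##...
..##>..
...##..
.......
.......
10) .......
.......
..##^..
..##...
...##..
.......
.......
11) .......
.......
..###>.
..##...
...##..
.......
.......
12) .......
.......
..####.
..##.v.
...##..
.......
.......
13) .......
.......
..####.
..##<#.
...##..
.......
.......
14) .......
.......
..##^#.
..####.
...##..
.......
.......
15) .......
.......
..#<.#.
..####.
...##..
.......
.......
16) .......
.......
..#..#.
..#v##.
...##..
.......
.......
17) .......
.......
..#..#.
..#.>#.
...##..
.......
.......
18) .......
.......
..#.^#.
..#..#.
...##..
.......
.......
19) .......
.......
..#.#>.
..#..#.
...##..
.......
.......
20) .......
.....^.
..#.#..
..#..#.
...##..
.......
.......
21) .......
.....#>
..#.#..
..#..#.
...##..
.......
.......
22) .......
.....##
..#.#.v
..#..#.
...##..
.......
.......
23) .......
.....##
..#.#<#
..#..#.
...##..
.......
.......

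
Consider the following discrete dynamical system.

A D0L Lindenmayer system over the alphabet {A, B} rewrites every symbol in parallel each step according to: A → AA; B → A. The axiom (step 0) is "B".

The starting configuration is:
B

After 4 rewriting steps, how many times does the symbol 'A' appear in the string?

[0] B
[1] A
[2] AA
[3] AAAA
[4] AAAAAAAA

8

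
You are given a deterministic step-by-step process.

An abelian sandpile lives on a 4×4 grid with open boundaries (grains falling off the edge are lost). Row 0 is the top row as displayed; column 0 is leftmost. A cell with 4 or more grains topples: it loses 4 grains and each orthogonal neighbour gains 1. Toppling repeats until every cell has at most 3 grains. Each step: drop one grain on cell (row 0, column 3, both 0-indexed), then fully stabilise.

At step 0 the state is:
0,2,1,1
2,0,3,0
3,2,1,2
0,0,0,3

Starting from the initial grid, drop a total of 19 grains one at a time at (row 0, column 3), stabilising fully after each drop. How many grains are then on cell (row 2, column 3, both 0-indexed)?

3

k=0  0,2,1,1
2,0,3,0
3,2,1,2
0,0,0,3
k=1  0,2,1,2
2,0,3,0
3,2,1,2
0,0,0,3
k=2  0,2,1,3
2,0,3,0
3,2,1,2
0,0,0,3
k=3  0,2,2,0
2,0,3,1
3,2,1,2
0,0,0,3
k=4  0,2,2,1
2,0,3,1
3,2,1,2
0,0,0,3
k=5  0,2,2,2
2,0,3,1
3,2,1,2
0,0,0,3
k=6  0,2,2,3
2,0,3,1
3,2,1,2
0,0,0,3
k=7  0,2,3,0
2,0,3,2
3,2,1,2
0,0,0,3
k=8  0,2,3,1
2,0,3,2
3,2,1,2
0,0,0,3
k=9  0,2,3,2
2,0,3,2
3,2,1,2
0,0,0,3
k=10  0,2,3,3
2,0,3,2
3,2,1,2
0,0,0,3
k=11  0,3,1,2
2,1,1,0
3,2,2,3
0,0,0,3
k=12  0,3,1,3
2,1,1,0
3,2,2,3
0,0,0,3
k=13  0,3,2,0
2,1,1,1
3,2,2,3
0,0,0,3
k=14  0,3,2,1
2,1,1,1
3,2,2,3
0,0,0,3
k=15  0,3,2,2
2,1,1,1
3,2,2,3
0,0,0,3
k=16  0,3,2,3
2,1,1,1
3,2,2,3
0,0,0,3
k=17  0,3,3,0
2,1,1,2
3,2,2,3
0,0,0,3
k=18  0,3,3,1
2,1,1,2
3,2,2,3
0,0,0,3
k=19  0,3,3,2
2,1,1,2
3,2,2,3
0,0,0,3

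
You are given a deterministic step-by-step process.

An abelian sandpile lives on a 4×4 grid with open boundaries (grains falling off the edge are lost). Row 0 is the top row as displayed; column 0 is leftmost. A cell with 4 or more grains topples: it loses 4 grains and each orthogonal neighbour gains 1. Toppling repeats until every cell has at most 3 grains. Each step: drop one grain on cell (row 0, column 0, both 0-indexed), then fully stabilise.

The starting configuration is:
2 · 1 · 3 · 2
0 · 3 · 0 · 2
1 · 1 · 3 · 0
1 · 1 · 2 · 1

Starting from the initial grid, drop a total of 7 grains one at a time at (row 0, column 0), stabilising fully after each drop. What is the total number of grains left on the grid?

26

t=0: 2 · 1 · 3 · 2
0 · 3 · 0 · 2
1 · 1 · 3 · 0
1 · 1 · 2 · 1
t=1: 3 · 1 · 3 · 2
0 · 3 · 0 · 2
1 · 1 · 3 · 0
1 · 1 · 2 · 1
t=2: 0 · 2 · 3 · 2
1 · 3 · 0 · 2
1 · 1 · 3 · 0
1 · 1 · 2 · 1
t=3: 1 · 2 · 3 · 2
1 · 3 · 0 · 2
1 · 1 · 3 · 0
1 · 1 · 2 · 1
t=4: 2 · 2 · 3 · 2
1 · 3 · 0 · 2
1 · 1 · 3 · 0
1 · 1 · 2 · 1
t=5: 3 · 2 · 3 · 2
1 · 3 · 0 · 2
1 · 1 · 3 · 0
1 · 1 · 2 · 1
t=6: 0 · 3 · 3 · 2
2 · 3 · 0 · 2
1 · 1 · 3 · 0
1 · 1 · 2 · 1
t=7: 1 · 3 · 3 · 2
2 · 3 · 0 · 2
1 · 1 · 3 · 0
1 · 1 · 2 · 1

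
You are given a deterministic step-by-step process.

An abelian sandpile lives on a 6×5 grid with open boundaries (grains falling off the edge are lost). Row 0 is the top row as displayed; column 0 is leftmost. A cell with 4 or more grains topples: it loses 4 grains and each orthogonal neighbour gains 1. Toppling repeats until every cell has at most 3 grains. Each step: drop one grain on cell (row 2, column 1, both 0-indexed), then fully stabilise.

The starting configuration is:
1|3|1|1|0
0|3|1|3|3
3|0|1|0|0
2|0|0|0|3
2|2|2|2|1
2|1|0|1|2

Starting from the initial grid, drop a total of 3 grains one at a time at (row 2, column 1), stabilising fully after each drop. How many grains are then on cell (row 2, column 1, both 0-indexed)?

t=0: 1|3|1|1|0
0|3|1|3|3
3|0|1|0|0
2|0|0|0|3
2|2|2|2|1
2|1|0|1|2
t=1: 1|3|1|1|0
0|3|1|3|3
3|1|1|0|0
2|0|0|0|3
2|2|2|2|1
2|1|0|1|2
t=2: 1|3|1|1|0
0|3|1|3|3
3|2|1|0|0
2|0|0|0|3
2|2|2|2|1
2|1|0|1|2
t=3: 1|3|1|1|0
0|3|1|3|3
3|3|1|0|0
2|0|0|0|3
2|2|2|2|1
2|1|0|1|2

3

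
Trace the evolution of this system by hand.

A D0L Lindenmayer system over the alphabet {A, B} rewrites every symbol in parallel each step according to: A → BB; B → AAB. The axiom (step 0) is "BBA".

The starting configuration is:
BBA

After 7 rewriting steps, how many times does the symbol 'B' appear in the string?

1244

k=0  BBA
k=1  AABAABBB
k=2  BBBBAABBBBBAABAABAAB
k=3  AABAABAABAABBBBBAABAABAABAABAABBBBBAABBBBBAABBBBBAAB
k=4  BBBBAABBBBBAABBBBBAABBBBBAABAABAABAABAABBBBBAABBBBBAABBBBB…BAABAABAABAABBBBBAABAABAABAABAABBBBBAABAABAABAABAABBBBBAAB  (len 132)
k=5  AABAABAABAABBBBBAABAABAABAABAABBBBBAABAABAABAABAABBBBBAABA…BAABBBBBAABBBBBAABBBBBAABBBBBAABBBBBAABAABAABAABAABBBBBAAB  (len 340)
k=6  BBBBAABBBBBAABBBBBAABBBBBAABAABAABAABAABBBBBAABBBBBAABBBBB…BAABBBBBAABBBBBAABBBBBAABBBBBAABBBBBAABAABAABAABAABBBBBAAB  (len 868)
k=7  AABAABAABAABBBBBAABAABAABAABAABBBBBAABAABAABAABAABBBBBAABA…BAABBBBBAABBBBBAABBBBBAABBBBBAABBBBBAABAABAABAABAABBBBBAAB  (len 2228)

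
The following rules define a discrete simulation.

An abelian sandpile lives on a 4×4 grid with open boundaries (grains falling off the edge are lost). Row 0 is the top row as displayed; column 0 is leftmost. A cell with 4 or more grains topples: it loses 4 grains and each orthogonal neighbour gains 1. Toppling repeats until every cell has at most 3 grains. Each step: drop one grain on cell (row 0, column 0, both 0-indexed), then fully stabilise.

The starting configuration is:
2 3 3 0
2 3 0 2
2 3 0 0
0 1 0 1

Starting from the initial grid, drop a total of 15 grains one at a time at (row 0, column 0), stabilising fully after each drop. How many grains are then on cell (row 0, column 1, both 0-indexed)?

t=0: 2 3 3 0
2 3 0 2
2 3 0 0
0 1 0 1
t=1: 3 3 3 0
2 3 0 2
2 3 0 0
0 1 0 1
t=2: 2 2 0 1
1 2 2 2
0 1 1 0
1 2 0 1
t=3: 3 2 0 1
1 2 2 2
0 1 1 0
1 2 0 1
t=4: 0 3 0 1
2 2 2 2
0 1 1 0
1 2 0 1
t=5: 1 3 0 1
2 2 2 2
0 1 1 0
1 2 0 1
t=6: 2 3 0 1
2 2 2 2
0 1 1 0
1 2 0 1
t=7: 3 3 0 1
2 2 2 2
0 1 1 0
1 2 0 1
t=8: 1 0 1 1
3 3 2 2
0 1 1 0
1 2 0 1
t=9: 2 0 1 1
3 3 2 2
0 1 1 0
1 2 0 1
t=10: 3 0 1 1
3 3 2 2
0 1 1 0
1 2 0 1
t=11: 1 2 1 1
1 0 3 2
1 2 1 0
1 2 0 1
t=12: 2 2 1 1
1 0 3 2
1 2 1 0
1 2 0 1
t=13: 3 2 1 1
1 0 3 2
1 2 1 0
1 2 0 1
t=14: 0 3 1 1
2 0 3 2
1 2 1 0
1 2 0 1
t=15: 1 3 1 1
2 0 3 2
1 2 1 0
1 2 0 1

3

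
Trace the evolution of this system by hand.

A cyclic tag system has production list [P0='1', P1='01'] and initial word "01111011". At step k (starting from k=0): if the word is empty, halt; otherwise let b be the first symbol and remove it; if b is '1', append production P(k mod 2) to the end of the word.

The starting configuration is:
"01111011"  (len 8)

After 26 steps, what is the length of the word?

gen 0: "01111011"  (len 8)
gen 1: "1111011"  (len 7)
gen 2: "11101101"  (len 8)
gen 3: "11011011"  (len 8)
gen 4: "101101101"  (len 9)
gen 5: "011011011"  (len 9)
gen 6: "11011011"  (len 8)
gen 7: "10110111"  (len 8)
gen 8: "011011101"  (len 9)
gen 9: "11011101"  (len 8)
gen 10: "101110101"  (len 9)
gen 11: "011101011"  (len 9)
gen 12: "11101011"  (len 8)
gen 13: "11010111"  (len 8)
gen 14: "101011101"  (len 9)
gen 15: "010111011"  (len 9)
gen 16: "10111011"  (len 8)
gen 17: "01110111"  (len 8)
gen 18: "1110111"  (len 7)
gen 19: "1101111"  (len 7)
gen 20: "10111101"  (len 8)
gen 21: "01111011"  (len 8)
gen 22: "1111011"  (len 7)
gen 23: "1110111"  (len 7)
gen 24: "11011101"  (len 8)
gen 25: "10111011"  (len 8)
gen 26: "011101101"  (len 9)

9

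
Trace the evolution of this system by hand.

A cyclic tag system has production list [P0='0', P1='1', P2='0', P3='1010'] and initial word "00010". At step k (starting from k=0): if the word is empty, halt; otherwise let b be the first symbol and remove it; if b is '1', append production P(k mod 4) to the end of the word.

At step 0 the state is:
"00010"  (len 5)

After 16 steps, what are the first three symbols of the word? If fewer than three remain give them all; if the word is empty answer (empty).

00

gen 0: "00010"  (len 5)
gen 1: "0010"  (len 4)
gen 2: "010"  (len 3)
gen 3: "10"  (len 2)
gen 4: "01010"  (len 5)
gen 5: "1010"  (len 4)
gen 6: "0101"  (len 4)
gen 7: "101"  (len 3)
gen 8: "011010"  (len 6)
gen 9: "11010"  (len 5)
gen 10: "10101"  (len 5)
gen 11: "01010"  (len 5)
gen 12: "1010"  (len 4)
gen 13: "0100"  (len 4)
gen 14: "100"  (len 3)
gen 15: "000"  (len 3)
gen 16: "00"  (len 2)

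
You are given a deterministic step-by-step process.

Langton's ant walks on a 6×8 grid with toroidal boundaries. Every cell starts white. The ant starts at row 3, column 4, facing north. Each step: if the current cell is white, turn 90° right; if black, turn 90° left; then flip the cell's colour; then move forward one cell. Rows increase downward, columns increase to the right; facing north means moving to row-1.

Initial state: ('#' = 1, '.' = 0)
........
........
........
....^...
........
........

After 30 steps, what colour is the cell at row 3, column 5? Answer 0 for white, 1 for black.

k=0  ........
........
........
....^...
........
........
k=1  ........
........
........
....#>..
........
........
k=2  ........
........
........
....##..
.....v..
........
k=3  ........
........
........
....##..
....<#..
........
k=4  ........
........
........
....^#..
....##..
........
k=5  ........
........
........
...<.#..
....##..
........
k=6  ........
........
...^....
...#.#..
....##..
........
k=7  ........
........
...#>...
...#.#..
....##..
........
k=8  ........
........
...##...
...#v#..
....##..
........
k=9  ........
........
...##...
...<##..
....##..
........
k=10  ........
........
...##...
....##..
...v##..
........
k=11  ........
........
...##...
....##..
..<###..
........
k=12  ........
........
...##...
..^.##..
..####..
........
k=13  ........
........
...##...
..#>##..
..####..
........
k=14  ........
........
...##...
..####..
..#v##..
........
k=15  ........
........
...##...
..####..
..#.>#..
........
k=16  ........
........
...##...
..##^#..
..#..#..
........
k=17  ........
........
...##...
..#<.#..
..#..#..
........
k=18  ........
........
...##...
..#..#..
..#v.#..
........
k=19  ........
........
...##...
..#..#..
..<#.#..
........
k=20  ........
........
...##...
..#..#..
...#.#..
..v.....
k=21  ........
........
...##...
..#..#..
...#.#..
.<#.....
k=22  ........
........
...##...
..#..#..
.^.#.#..
.##.....
k=23  ........
........
...##...
..#..#..
.#>#.#..
.##.....
k=24  ........
........
...##...
..#..#..
.###.#..
.#v.....
k=25  ........
........
...##...
..#..#..
.###.#..
.#.>....
k=26  ...v....
........
...##...
..#..#..
.###.#..
.#.#....
k=27  ..<#....
........
...##...
..#..#..
.###.#..
.#.#....
k=28  ..##....
........
...##...
..#..#..
.###.#..
.#^#....
k=29  ..##....
........
...##...
..#..#..
.###.#..
.##>....
k=30  ..##....
........
...##...
..#..#..
.##^.#..
.##.....

1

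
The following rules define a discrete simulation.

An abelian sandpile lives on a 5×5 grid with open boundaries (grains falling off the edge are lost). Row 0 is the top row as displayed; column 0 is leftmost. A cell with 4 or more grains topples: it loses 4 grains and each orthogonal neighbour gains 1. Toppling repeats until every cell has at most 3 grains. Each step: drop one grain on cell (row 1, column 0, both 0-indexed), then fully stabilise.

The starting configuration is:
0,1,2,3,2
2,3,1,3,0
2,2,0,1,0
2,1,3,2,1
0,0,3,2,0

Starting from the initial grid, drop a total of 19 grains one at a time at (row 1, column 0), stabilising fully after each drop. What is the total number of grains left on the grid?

t=0: 0,1,2,3,2
2,3,1,3,0
2,2,0,1,0
2,1,3,2,1
0,0,3,2,0
t=1: 0,1,2,3,2
3,3,1,3,0
2,2,0,1,0
2,1,3,2,1
0,0,3,2,0
t=2: 1,2,2,3,2
1,0,2,3,0
3,3,0,1,0
2,1,3,2,1
0,0,3,2,0
t=3: 1,2,2,3,2
2,0,2,3,0
3,3,0,1,0
2,1,3,2,1
0,0,3,2,0
t=4: 1,2,2,3,2
3,0,2,3,0
3,3,0,1,0
2,1,3,2,1
0,0,3,2,0
t=5: 2,2,2,3,2
1,2,2,3,0
1,0,1,1,0
3,2,3,2,1
0,0,3,2,0
t=6: 2,2,2,3,2
2,2,2,3,0
1,0,1,1,0
3,2,3,2,1
0,0,3,2,0
t=7: 2,2,2,3,2
3,2,2,3,0
1,0,1,1,0
3,2,3,2,1
0,0,3,2,0
t=8: 3,2,2,3,2
0,3,2,3,0
2,0,1,1,0
3,2,3,2,1
0,0,3,2,0
t=9: 3,2,2,3,2
1,3,2,3,0
2,0,1,1,0
3,2,3,2,1
0,0,3,2,0
t=10: 3,2,2,3,2
2,3,2,3,0
2,0,1,1,0
3,2,3,2,1
0,0,3,2,0
t=11: 3,2,2,3,2
3,3,2,3,0
2,0,1,1,0
3,2,3,2,1
0,0,3,2,0
t=12: 1,0,3,3,2
2,1,3,3,0
3,1,1,1,0
3,2,3,2,1
0,0,3,2,0
t=13: 1,0,3,3,2
3,1,3,3,0
3,1,1,1,0
3,2,3,2,1
0,0,3,2,0
t=14: 2,0,3,3,2
1,2,3,3,0
1,2,1,1,0
0,3,3,2,1
1,0,3,2,0
t=15: 2,0,3,3,2
2,2,3,3,0
1,2,1,1,0
0,3,3,2,1
1,0,3,2,0
t=16: 2,0,3,3,2
3,2,3,3,0
1,2,1,1,0
0,3,3,2,1
1,0,3,2,0
t=17: 3,0,3,3,2
0,3,3,3,0
2,2,1,1,0
0,3,3,2,1
1,0,3,2,0
t=18: 3,0,3,3,2
1,3,3,3,0
2,2,1,1,0
0,3,3,2,1
1,0,3,2,0
t=19: 3,0,3,3,2
2,3,3,3,0
2,2,1,1,0
0,3,3,2,1
1,0,3,2,0

43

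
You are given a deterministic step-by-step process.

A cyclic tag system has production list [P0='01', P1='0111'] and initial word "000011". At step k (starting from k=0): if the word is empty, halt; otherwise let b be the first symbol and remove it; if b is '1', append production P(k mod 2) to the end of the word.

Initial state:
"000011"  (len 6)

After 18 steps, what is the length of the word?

step 0: "000011"  (len 6)
step 1: "00011"  (len 5)
step 2: "0011"  (len 4)
step 3: "011"  (len 3)
step 4: "11"  (len 2)
step 5: "101"  (len 3)
step 6: "010111"  (len 6)
step 7: "10111"  (len 5)
step 8: "01110111"  (len 8)
step 9: "1110111"  (len 7)
step 10: "1101110111"  (len 10)
step 11: "10111011101"  (len 11)
step 12: "01110111010111"  (len 14)
step 13: "1110111010111"  (len 13)
step 14: "1101110101110111"  (len 16)
step 15: "10111010111011101"  (len 17)
step 16: "01110101110111010111"  (len 20)
step 17: "1110101110111010111"  (len 19)
step 18: "1101011101110101110111"  (len 22)

22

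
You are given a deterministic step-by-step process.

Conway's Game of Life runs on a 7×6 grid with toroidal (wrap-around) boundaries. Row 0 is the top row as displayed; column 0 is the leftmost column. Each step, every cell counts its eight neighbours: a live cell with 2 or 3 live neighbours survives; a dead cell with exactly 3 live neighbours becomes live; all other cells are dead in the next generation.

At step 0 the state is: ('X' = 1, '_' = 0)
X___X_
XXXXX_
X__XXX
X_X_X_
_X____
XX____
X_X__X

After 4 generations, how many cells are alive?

9

gen 0: X___X_
XXXXX_
X__XXX
X_X_X_
_X____
XX____
X_X__X
gen 1: ____X_
__X___
______
X_X_X_
__X__X
__X__X
______
gen 2: ______
______
_X_X__
_X_X_X
X_X_XX
______
______
gen 3: ______
______
X___X_
_X_X_X
XXXXXX
_____X
______
gen 4: ______
______
X___XX
______
_X_X__
_XXX_X
______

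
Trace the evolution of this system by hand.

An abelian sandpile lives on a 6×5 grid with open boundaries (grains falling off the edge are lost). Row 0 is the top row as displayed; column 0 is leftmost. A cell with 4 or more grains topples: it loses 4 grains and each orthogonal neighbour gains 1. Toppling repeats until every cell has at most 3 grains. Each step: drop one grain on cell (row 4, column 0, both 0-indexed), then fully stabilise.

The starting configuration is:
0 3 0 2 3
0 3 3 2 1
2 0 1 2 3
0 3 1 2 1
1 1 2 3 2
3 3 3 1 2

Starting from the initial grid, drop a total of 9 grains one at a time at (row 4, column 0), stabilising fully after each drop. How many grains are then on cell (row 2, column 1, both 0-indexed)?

k=0  0 3 0 2 3
0 3 3 2 1
2 0 1 2 3
0 3 1 2 1
1 1 2 3 2
3 3 3 1 2
k=1  0 3 0 2 3
0 3 3 2 1
2 0 1 2 3
0 3 1 2 1
2 1 2 3 2
3 3 3 1 2
k=2  0 3 0 2 3
0 3 3 2 1
2 0 1 2 3
0 3 1 2 1
3 1 2 3 2
3 3 3 1 2
k=3  0 3 0 2 3
0 3 3 2 1
2 0 1 2 3
1 3 1 2 1
1 3 3 3 2
1 1 0 2 2
k=4  0 3 0 2 3
0 3 3 2 1
2 0 1 2 3
1 3 1 2 1
2 3 3 3 2
1 1 0 2 2
k=5  0 3 0 2 3
0 3 3 2 1
2 0 1 2 3
1 3 1 2 1
3 3 3 3 2
1 1 0 2 2
k=6  0 3 0 2 3
0 3 3 2 1
2 1 1 2 3
3 0 3 3 1
1 2 1 0 3
2 2 1 3 2
k=7  0 3 0 2 3
0 3 3 2 1
2 1 1 2 3
3 0 3 3 1
2 2 1 0 3
2 2 1 3 2
k=8  0 3 0 2 3
0 3 3 2 1
2 1 1 2 3
3 0 3 3 1
3 2 1 0 3
2 2 1 3 2
k=9  0 3 0 2 3
0 3 3 2 1
3 1 1 2 3
0 1 3 3 1
1 3 1 0 3
3 2 1 3 2

1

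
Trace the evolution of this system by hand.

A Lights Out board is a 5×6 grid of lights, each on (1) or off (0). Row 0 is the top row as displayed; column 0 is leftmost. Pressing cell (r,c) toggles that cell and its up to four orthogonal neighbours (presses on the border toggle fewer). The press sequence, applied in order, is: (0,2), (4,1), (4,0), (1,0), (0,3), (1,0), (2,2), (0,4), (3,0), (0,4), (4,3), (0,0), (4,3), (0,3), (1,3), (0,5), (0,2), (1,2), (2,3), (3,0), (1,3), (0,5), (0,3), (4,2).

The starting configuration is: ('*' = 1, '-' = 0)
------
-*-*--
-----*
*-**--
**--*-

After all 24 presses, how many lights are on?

14

k=0  ------
-*-*--
-----*
*-**--
**--*-
k=1  -***--
-***--
-----*
*-**--
**--*-
k=2  -***--
-***--
-----*
****--
--*-*-
k=3  -***--
-***--
-----*
-***--
***-*-
k=4  ****--
*-**--
*----*
-***--
***-*-
k=5  **--*-
*-*---
*----*
-***--
***-*-
k=6  -*--*-
-**---
-----*
-***--
***-*-
k=7  -*--*-
-*----
-***-*
-*-*--
***-*-
k=8  -*-*-*
-*--*-
-***-*
-*-*--
***-*-
k=9  -*-*-*
-*--*-
****-*
*--*--
-**-*-
k=10  -*--*-
-*----
****-*
*--*--
-**-*-
k=11  -*--*-
-*----
****-*
*-----
-*-*--
k=12  *---*-
**----
****-*
*-----
-*-*--
k=13  *---*-
**----
****-*
*--*--
-**-*-
k=14  *-**--
**-*--
****-*
*--*--
-**-*-
k=15  *-*---
***-*-
***--*
*--*--
-**-*-
k=16  *-*-**
***-**
***--*
*--*--
-**-*-
k=17  **-***
**--**
***--*
*--*--
-**-*-
k=18  ******
*-****
**---*
*--*--
-**-*-
k=19  ******
*-*-**
******
*-----
-**-*-
k=20  ******
*-*-**
-*****
-*----
***-*-
k=21  ***-**
*--*-*
-**-**
-*----
***-*-
k=22  ***---
*--*--
-**-**
-*----
***-*-
k=23  **-**-
*-----
-**-**
-*----
***-*-
k=24  **-**-
*-----
-**-**
-**---
*--**-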